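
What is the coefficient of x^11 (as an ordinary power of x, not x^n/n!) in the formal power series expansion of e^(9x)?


The exponential series is e^y = sum_{k>=0} y^k / k!. Substituting y = 9x gives
e^(9x) = sum_{k>=0} 9^k x^k / k!.
So the coefficient of x^n is a^n/n! with a = 9, n = 11:
9^11 / 11! = 31381059609/39916800 = 387420489/492800

387420489/492800


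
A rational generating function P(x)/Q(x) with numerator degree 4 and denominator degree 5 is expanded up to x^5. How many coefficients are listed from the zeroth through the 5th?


Expanding up to x^5 gives the coefficients for x^0, x^1, ..., x^5.
That is 5 + 1 = 6 coefficients in total.

6


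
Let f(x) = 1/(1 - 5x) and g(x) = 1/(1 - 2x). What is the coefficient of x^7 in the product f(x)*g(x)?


The coefficient of x^n in f*g is the Cauchy product: sum_{k=0}^{n} a^k * b^(n-k).
With a=5, b=2, n=7:
sum_{k=0}^{7} 5^k * 2^(7-k)
= 130123

130123


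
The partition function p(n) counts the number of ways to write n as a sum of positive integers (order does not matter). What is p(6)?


Using the generating function prod_{k>=1} 1/(1-x^k), we compute p(6).
By dynamic programming over parts 1 through 6:
p(6) = 11

11


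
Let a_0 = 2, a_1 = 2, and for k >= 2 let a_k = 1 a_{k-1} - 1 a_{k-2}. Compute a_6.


Iterating the recurrence forward:
a_0 = 2
a_1 = 2
a_2 = 1*2 - 1*2 = 0
a_3 = 1*0 - 1*2 = -2
a_4 = 1*-2 - 1*0 = -2
a_5 = 1*-2 - 1*-2 = 0
a_6 = 1*0 - 1*-2 = 2
So a_6 = 2.

2


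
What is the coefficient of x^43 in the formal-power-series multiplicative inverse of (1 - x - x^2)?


Let the inverse be f(x) = sum_{k>=0} a_k x^k. From f(x) * (1 - x - x^2) = 1 and matching coefficients:
 x^0: a_0 = 1.
 x^1: a_1 - a_0 = 0, so a_1 = 1.
 x^k (k >= 2): a_k - a_{k-1} - a_{k-2} = 0, i.e. a_k = a_{k-1} + a_{k-2}.
This is the Fibonacci-type recurrence shifted so that a_0 = a_1 = 1.
Iterating: a_0=1, a_1=1, a_2=2, a_3=3, a_4=5, a_5=8, a_6=13, a_7=21, a_8=34, a_9=55, ...
a_43 = 701408733.

701408733


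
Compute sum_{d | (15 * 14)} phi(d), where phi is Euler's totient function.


First, 15 * 14 = 210. One classical identity is sum_{d | n} phi(d) = n (each k in [1, n] has a unique gcd with n, and among the k's with gcd(k, n) = n/d there are phi(d) of them). So the sum equals 210. We also verify directly:
Divisors of 210: 1, 2, 3, 5, 6, 7, 10, 14, 15, 21, 30, 35, 42, 70, 105, 210.
phi values: 1, 1, 2, 4, 2, 6, 4, 6, 8, 12, 8, 24, 12, 24, 48, 48.
Sum = 210.

210


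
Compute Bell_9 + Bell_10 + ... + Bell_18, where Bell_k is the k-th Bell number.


Recall Bell_k counts set partitions of a k-set (with Bell_0 = 1 by convention).
Bell_9 through Bell_18: 21147, 115975, 678570, 4213597, 27644437, 190899322, 1382958545, 10480142147, 82864869804, 682076806159
Sum = 21147 + 115975 + 678570 + 4213597 + 27644437 + 190899322 + 1382958545 + 10480142147 + 82864869804 + 682076806159 = 777028349703.

777028349703


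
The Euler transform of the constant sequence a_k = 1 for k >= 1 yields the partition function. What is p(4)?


The Euler transform converts the sequence a_k = 1 into the number of integer partitions.
Using the recurrence or dynamic programming:
p(4) = 5

5


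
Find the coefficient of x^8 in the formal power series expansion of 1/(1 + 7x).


Write 1/(1 + c x) = 1/(1 - (-c) x) and apply the geometric-series identity
1/(1 - y) = sum_{k>=0} y^k to get 1/(1 + c x) = sum_{k>=0} (-c)^k x^k.
So the coefficient of x^k is (-c)^k = (-1)^k * c^k.
Here c = 7 and k = 8:
(-7)^8 = 1 * 5764801 = 5764801

5764801


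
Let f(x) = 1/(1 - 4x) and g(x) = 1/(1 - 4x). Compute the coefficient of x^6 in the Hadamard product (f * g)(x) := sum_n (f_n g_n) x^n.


f has coefficients f_k = 4^k and g has coefficients g_k = 4^k, so the Hadamard product has coefficient (f*g)_k = 4^k * 4^k = 16^k.
For k = 6: 16^6 = 16777216.

16777216


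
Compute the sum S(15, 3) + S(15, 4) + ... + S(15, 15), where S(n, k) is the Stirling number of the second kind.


By definition, S(n, k) counts partitions of an n-set into exactly k nonempty blocks.
Computing row n = 15 for k = 3..15:
S(15, k): 2375101, 42355950, 210766920, 420693273, 408741333, 216627840, 67128490, 12662650, 1479478, 106470, 4550, 105, 1
Sum = 1382942161.

1382942161


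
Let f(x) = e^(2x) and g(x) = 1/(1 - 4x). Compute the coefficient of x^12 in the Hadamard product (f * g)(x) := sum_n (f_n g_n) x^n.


Expanding: f_k = 2^k/k! (from e^(2x)) and g_k = 4^k (from 1/(1 - 4x)). So the Hadamard coefficient (f * g)_k = 2^k 4^k / k! = (8)^k / k!.
For k = 12: 8^12/12! = 68719476736/479001600 = 67108864/467775.

67108864/467775


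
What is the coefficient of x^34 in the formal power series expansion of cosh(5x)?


The Maclaurin series is cosh(t) = sum_{m>=0} t^(2m) / (2m)!, so substituting t = 5x, only even powers of x are nonzero, with coefficient of x^(2m) equal to 5^(2m) / (2m)!.
For x^34 the coefficient is 5^34/34! = 582076609134674072265625/295232799039604140847618609643520000000 = 7450580596923828125/3778979827706933002849518203437056.

7450580596923828125/3778979827706933002849518203437056


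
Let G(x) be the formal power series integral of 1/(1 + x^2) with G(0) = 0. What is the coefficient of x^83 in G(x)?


1/(1 + x^2) = sum_{j>=0} (-1)^j x^(2j). Integrating termwise with G(0) = 0:
G(x) = sum_{j>=0} (-1)^j x^(2j+1) / (2j+1) = arctan(x).
Only odd powers are nonzero. For x^83 write 83 = 2*41 + 1, giving
(-1)^41 / 83 = -1/83 = -1/83.

-1/83


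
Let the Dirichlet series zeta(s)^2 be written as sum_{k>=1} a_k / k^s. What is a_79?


The Dirichlet convolution of the constant function 1 with itself gives (1 * 1)(k) = sum_{d | k} 1 = d(k), the number of positive divisors of k.
Since zeta(s) = sum_{k>=1} 1/k^s, we have zeta(s)^2 = sum_{k>=1} d(k)/k^s, so a_k = d(k).
For k = 79: the divisors are 1, 79.
Count = 2.

2


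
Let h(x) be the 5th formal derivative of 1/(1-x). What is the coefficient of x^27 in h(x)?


Differentiating 5 times: d^5/dx^5 [1/(1-x)] = 5!/(1-x)^6.
The expansion 1/(1-x)^6 = sum_{k>=0} C(k+5, 5) x^k, so the coefficient of x^n in 5!/(1-x)^6 is 5! * C(n+5, 5).
For n = 27: 120 * C(32, 5) = 120 * 201376 = 24165120

24165120


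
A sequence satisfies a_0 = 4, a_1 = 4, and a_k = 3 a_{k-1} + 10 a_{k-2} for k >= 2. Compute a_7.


The characteristic equation is t^2 - 3 t - 10 = 0, with roots r_1 = 5 and r_2 = -2 (so c_1 = r_1 + r_2, c_2 = -r_1 r_2 as required).
One can use the closed form a_n = A r_1^n + B r_2^n, but direct iteration is more reliable:
a_0 = 4, a_1 = 4, a_2 = 52, a_3 = 196, a_4 = 1108, a_5 = 5284, a_6 = 26932, a_7 = 133636.
So a_7 = 133636.

133636


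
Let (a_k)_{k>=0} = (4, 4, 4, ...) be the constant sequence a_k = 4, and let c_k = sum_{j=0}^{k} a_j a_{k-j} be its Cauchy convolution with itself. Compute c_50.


Since a_j = 4 for all j >= 0, the convolution sum becomes
c_k = sum_{j=0}^{k} 4 * 4 = 16 * (k + 1).
Equivalently, the generating function of (a_k) is 4/(1 - x) and its square is 16/(1 - x)^2 = sum_{k>=0} 16(k + 1) x^k.
For k = 50: 16 * 51 = 816.

816


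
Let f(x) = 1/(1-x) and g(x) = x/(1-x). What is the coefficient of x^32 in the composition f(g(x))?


First simplify the composition: f(g(x)) = 1/(1 - x/(1-x)) = (1-x)/((1-x) - x) = (1-x)/(1-2x).
Now extract the coefficient. Write (1-x)/(1-2x) = 1/(1-2x) - x/(1-2x).
The coefficient of x^n in 1/(1-2x) is 2^n, and in x/(1-2x) is 2^(n-1) (for n >= 1).
So the coefficient of x^32 is 2^32 - 2^31 = 4294967296 - 2147483648 = 2147483648.

2147483648


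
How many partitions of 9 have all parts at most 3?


Using the generating function (1-x)^(-1)(1-x^2)^(-1)(1-x^3)^(-1),
the coefficient of x^9 counts these restricted partitions.
Result = 12

12


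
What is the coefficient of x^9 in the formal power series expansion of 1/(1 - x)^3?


The expansion 1/(1 - x)^r = sum_{k>=0} C(k + r - 1, r - 1) x^k follows from the multiset / negative-binomial theorem (or from repeated differentiation of the geometric series).
For r = 3 and k = 9:
C(11, 2) = 39916800 / (2 * 362880) = 55.

55


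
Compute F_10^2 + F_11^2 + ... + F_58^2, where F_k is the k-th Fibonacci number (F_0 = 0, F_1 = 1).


There is a standard identity sum_{k=0}^{N} F_k^2 = F_N * F_{N+1} (proved inductively from the telescoping relation F_k^2 = F_k F_{k+1} - F_{k-1} F_k). Then
sum_{k=10}^{58} F_k^2 = F_58 F_59 - F_9 F_10.
Computing: F_58 = 591286729879, F_59 = 956722026041, F_9 = 34, F_10 = 55.
Sum = 591286729879 * 956722026041 - 34 * 55 = 565697038180994370777169.

565697038180994370777169


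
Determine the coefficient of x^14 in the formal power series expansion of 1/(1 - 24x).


The geometric series identity gives 1/(1 - c x) = sum_{k>=0} c^k x^k, so the coefficient of x^k is c^k.
Here c = 24 and k = 14.
Computing: 24^14 = 21035720123168587776

21035720123168587776


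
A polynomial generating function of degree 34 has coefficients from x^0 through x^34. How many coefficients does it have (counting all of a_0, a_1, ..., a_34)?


A polynomial of degree 34 takes the form a_0 + a_1 x + ... + a_34 x^34.
The number of coefficients is 34 + 1 = 35.

35


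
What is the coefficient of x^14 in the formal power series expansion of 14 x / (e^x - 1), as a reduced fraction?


The exponential generating function for Bernoulli numbers is
x / (e^x - 1) = sum_{k>=0} B_k x^k / k!.
So the coefficient of x^14 in 14 x / (e^x - 1) is 14 B_14 / 14!.
Computing: B_14 = 7/6, 14! = 87178291200, giving
14 * 7/6 / 87178291200 = 1/5337446400.

1/5337446400


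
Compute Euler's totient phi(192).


phi(n) counts integers in [1, n] coprime to n. Using the multiplicative formula phi(n) = n * prod_{p | n} (1 - 1/p):
192 = 2^6 * 3, so
phi(192) = 192 * (1 - 1/2) * (1 - 1/3) = 64.

64


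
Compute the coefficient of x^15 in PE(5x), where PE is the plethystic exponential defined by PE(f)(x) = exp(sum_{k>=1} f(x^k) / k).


With f(x) = 5x, the exponent is sum_{k>=1} 5 x^k / k = 5 * (-ln(1 - x)). Exponentiating:
PE(5x) = exp(-5 ln(1 - x)) = 1/(1 - x)^5.
By the negative binomial expansion, [x^n] 1/(1 - x)^5 = C(n + 4, 4).
For n = 15: C(19, 4) = 3876.

3876


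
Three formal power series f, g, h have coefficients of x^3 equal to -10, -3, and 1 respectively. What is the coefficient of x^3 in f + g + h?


Series addition is componentwise:
-10 + -3 + 1
= -12

-12


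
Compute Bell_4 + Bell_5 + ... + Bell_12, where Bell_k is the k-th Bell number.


Recall Bell_k counts set partitions of a k-set (with Bell_0 = 1 by convention).
Bell_4 through Bell_12: 15, 52, 203, 877, 4140, 21147, 115975, 678570, 4213597
Sum = 15 + 52 + 203 + 877 + 4140 + 21147 + 115975 + 678570 + 4213597 = 5034576.

5034576


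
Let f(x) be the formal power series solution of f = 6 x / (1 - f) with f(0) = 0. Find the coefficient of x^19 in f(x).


Apply Lagrange inversion: f = 6 x * phi(f) with phi(t) = 1/(1 - t), so
[x^n] f = 6^n * (1/n) [t^(n-1)] phi(t)^n = 6^n * (1/n) [t^(n-1)] (1 - t)^(-n) = 6^n * (1/n) C(2n - 2, n - 1) = 6^n * C_{n-1}.
For n = 19: C_18 = C(36, 18) / 19 = 9075135300/19 = 477638700.
With the 6^19 = 609359740010496 factor, the coefficient is 609359740010496 * 477638700 = 291053794050951295795200.

291053794050951295795200


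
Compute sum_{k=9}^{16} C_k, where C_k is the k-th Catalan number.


C_9 through C_16: 4862, 16796, 58786, 208012, 742900, 2674440, 9694845, 35357670
Sum = 4862 + 16796 + 58786 + 208012 + 742900 + 2674440 + 9694845 + 35357670
= 48758311

48758311


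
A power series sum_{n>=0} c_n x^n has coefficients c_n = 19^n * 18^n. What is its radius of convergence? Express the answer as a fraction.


By the root test (Cauchy-Hadamard), the radius is R = 1 / limsup_n |c_n|^(1/n).
Here |c_n|^(1/n) = (19^n * 18^n)^(1/n) = 19 * 18 = 342 for all n.
So R = 1/342 = 1/342.

1/342


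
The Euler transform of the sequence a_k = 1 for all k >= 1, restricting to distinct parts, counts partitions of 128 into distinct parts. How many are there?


Partitions of 128 into distinct parts can be computed via generating function.
Product (1+x)(1+x^2)(1+x^3)...
The coefficient of x^128 = 4013544

4013544


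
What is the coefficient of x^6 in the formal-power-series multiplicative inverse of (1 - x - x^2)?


Let the inverse be f(x) = sum_{k>=0} a_k x^k. From f(x) * (1 - x - x^2) = 1 and matching coefficients:
 x^0: a_0 = 1.
 x^1: a_1 - a_0 = 0, so a_1 = 1.
 x^k (k >= 2): a_k - a_{k-1} - a_{k-2} = 0, i.e. a_k = a_{k-1} + a_{k-2}.
This is the Fibonacci-type recurrence shifted so that a_0 = a_1 = 1.
Iterating: a_0=1, a_1=1, a_2=2, a_3=3, a_4=5, a_5=8, a_6=13
a_6 = 13.

13


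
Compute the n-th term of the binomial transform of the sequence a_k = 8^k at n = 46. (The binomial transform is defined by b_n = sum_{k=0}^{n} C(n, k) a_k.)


With a_k = 8^k, b_n = sum_{k=0}^{n} C(n, k) 8^k = (1 + 8)^n by the binomial theorem.
For n = 46: (1 + 8)^46 = 9^46 = 78551672112789411833022577315290546060373041.

78551672112789411833022577315290546060373041


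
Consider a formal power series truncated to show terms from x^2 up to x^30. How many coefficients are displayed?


From x^2 to x^30 inclusive, the count is 30 - 2 + 1 = 29.

29


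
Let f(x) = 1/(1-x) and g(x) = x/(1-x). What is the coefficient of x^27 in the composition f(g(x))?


First simplify the composition: f(g(x)) = 1/(1 - x/(1-x)) = (1-x)/((1-x) - x) = (1-x)/(1-2x).
Now extract the coefficient. Write (1-x)/(1-2x) = 1/(1-2x) - x/(1-2x).
The coefficient of x^n in 1/(1-2x) is 2^n, and in x/(1-2x) is 2^(n-1) (for n >= 1).
So the coefficient of x^27 is 2^27 - 2^26 = 134217728 - 67108864 = 67108864.

67108864


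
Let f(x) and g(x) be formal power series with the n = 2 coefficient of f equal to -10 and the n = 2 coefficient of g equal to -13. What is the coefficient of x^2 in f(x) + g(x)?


Addition of formal power series is termwise.
The coefficient of x^2 in f + g = -10 + -13
= -23

-23


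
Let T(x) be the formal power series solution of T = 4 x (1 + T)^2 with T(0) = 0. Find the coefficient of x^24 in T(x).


Apply the Lagrange inversion formula: if T = 4 x * phi(T) with phi(t) = (1 + t)^2, then [x^n] T = 4^n * (1/n) [t^(n-1)] phi(t)^n = 4^n * (1/n) [t^(n-1)] (1 + t)^(2n) = 4^n * (1/n) C(2n, n-1).
Using the identity C(2n, n-1) = C(2n, n) * n / (n+1), the unscaled factor equals C(2n, n) / (n+1) = C_n, the n-th Catalan number.
For n = 24: C_24 = C(48, 24) / 25 = 32247603683100/25 = 1289904147324.
With the 4^24 = 281474976710656 factor, the coefficient is 281474976710656 * 1289904147324 = 363075739827001485944684544.

363075739827001485944684544


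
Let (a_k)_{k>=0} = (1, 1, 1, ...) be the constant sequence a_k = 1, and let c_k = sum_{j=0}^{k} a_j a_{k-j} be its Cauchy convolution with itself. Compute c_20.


Since a_j = 1 for all j >= 0, the convolution sum becomes
c_k = sum_{j=0}^{k} 1 * 1 = 1 * (k + 1).
Equivalently, the generating function of (a_k) is 1/(1 - x) and its square is 1/(1 - x)^2 = sum_{k>=0} 1(k + 1) x^k.
For k = 20: 1 * 21 = 21.

21


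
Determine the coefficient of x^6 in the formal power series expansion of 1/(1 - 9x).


The geometric series identity gives 1/(1 - c x) = sum_{k>=0} c^k x^k, so the coefficient of x^k is c^k.
Here c = 9 and k = 6.
Computing: 9^6 = 531441

531441


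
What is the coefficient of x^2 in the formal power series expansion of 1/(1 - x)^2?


The expansion 1/(1 - x)^r = sum_{k>=0} C(k + r - 1, r - 1) x^k follows from the multiset / negative-binomial theorem (or from repeated differentiation of the geometric series).
For r = 2 and k = 2:
C(3, 1) = 6 / (1 * 2) = 3.

3


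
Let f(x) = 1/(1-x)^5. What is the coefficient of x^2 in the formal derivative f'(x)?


Differentiate: d/dx [ 1/(1-x)^r ] = r / (1-x)^(r+1).
Here r = 5, so f'(x) = 5 / (1-x)^6.
The expansion of 1/(1-x)^(r+1) has coefficient of x^n equal to C(n+r, r).
So the coefficient of x^2 in f'(x) is
5 * C(7, 5) = 5 * 21 = 105

105


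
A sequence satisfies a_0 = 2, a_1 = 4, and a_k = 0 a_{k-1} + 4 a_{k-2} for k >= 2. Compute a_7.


The characteristic equation is t^2 - 0 t - 4 = 0, with roots r_1 = 2 and r_2 = -2 (so c_1 = r_1 + r_2, c_2 = -r_1 r_2 as required).
One can use the closed form a_n = A r_1^n + B r_2^n, but direct iteration is more reliable:
a_0 = 2, a_1 = 4, a_2 = 8, a_3 = 16, a_4 = 32, a_5 = 64, a_6 = 128, a_7 = 256.
So a_7 = 256.

256


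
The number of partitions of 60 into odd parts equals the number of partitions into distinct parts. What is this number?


Computing partitions of 60 into odd parts (1, 3, 5, ...):
Using the generating function prod_{k>=0} 1/(1-x^(2k+1)),
the count is 10880

10880


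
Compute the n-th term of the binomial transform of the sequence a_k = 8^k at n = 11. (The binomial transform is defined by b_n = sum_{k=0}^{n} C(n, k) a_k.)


With a_k = 8^k, b_n = sum_{k=0}^{n} C(n, k) 8^k = (1 + 8)^n by the binomial theorem.
For n = 11: (1 + 8)^11 = 9^11 = 31381059609.

31381059609


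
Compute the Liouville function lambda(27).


The Liouville function is lambda(k) = (-1)^Omega(k), where Omega(k) counts the prime factors of k with multiplicity.
Factoring: 27 = 3 * 3 * 3, so Omega(27) = 3.
lambda(27) = (-1)^3 = -1.

-1


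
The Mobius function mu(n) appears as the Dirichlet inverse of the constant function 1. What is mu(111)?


111 = 3 * 37 (all distinct primes).
mu(111) = (-1)^2 = 1

1


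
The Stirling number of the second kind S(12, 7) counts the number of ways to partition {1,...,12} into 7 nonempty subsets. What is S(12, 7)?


Using the explicit formula S(n,k) = (1/k!) sum_{j=0}^{k} (-1)^(k-j) C(k,j) j^n:
S(12, 7) = 627396
Equivalently, S(n,k) is n! times the coefficient of x^n in the EGF (e^x - 1)^k / k!.

627396


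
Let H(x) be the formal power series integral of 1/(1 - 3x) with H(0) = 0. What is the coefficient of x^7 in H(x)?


1/(1 - 3x) = sum_{k>=0} 3^k x^k. Integrating termwise with H(0) = 0:
H(x) = sum_{k>=0} 3^k x^(k+1) / (k+1) = sum_{m>=1} 3^(m-1) x^m / m.
For m = 7: 3^6/7 = 729/7 = 729/7.

729/7


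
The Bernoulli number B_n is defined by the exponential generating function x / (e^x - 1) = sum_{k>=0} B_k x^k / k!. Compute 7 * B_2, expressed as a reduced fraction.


Bernoulli numbers can also be computed recursively via B_0 = 1 and sum_{j=0}^{m} C(m+1, j) B_j = 0 for m >= 1. Odd-index Bernoulli numbers vanish for k >= 3.
Computing B_2 = 1/6, so 7 * B_2 = 7 * 1/6 = 7/6.

7/6


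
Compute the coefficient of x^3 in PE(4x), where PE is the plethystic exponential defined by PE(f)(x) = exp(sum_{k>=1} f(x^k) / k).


With f(x) = 4x, the exponent is sum_{k>=1} 4 x^k / k = 4 * (-ln(1 - x)). Exponentiating:
PE(4x) = exp(-4 ln(1 - x)) = 1/(1 - x)^4.
By the negative binomial expansion, [x^n] 1/(1 - x)^4 = C(n + 3, 3).
For n = 3: C(6, 3) = 20.

20


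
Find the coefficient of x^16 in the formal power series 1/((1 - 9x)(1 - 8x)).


By partial fractions or Cauchy convolution:
The coefficient equals sum_{k=0}^{16} 9^k * 8^(16-k).
= 14425381885981321

14425381885981321


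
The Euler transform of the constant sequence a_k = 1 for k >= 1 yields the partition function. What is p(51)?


The Euler transform converts the sequence a_k = 1 into the number of integer partitions.
Using the recurrence or dynamic programming:
p(51) = 239943

239943


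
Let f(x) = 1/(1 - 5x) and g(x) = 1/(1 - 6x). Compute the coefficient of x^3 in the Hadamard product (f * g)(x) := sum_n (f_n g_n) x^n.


f has coefficients f_k = 5^k and g has coefficients g_k = 6^k, so the Hadamard product has coefficient (f*g)_k = 5^k * 6^k = 30^k.
For k = 3: 30^3 = 27000.

27000


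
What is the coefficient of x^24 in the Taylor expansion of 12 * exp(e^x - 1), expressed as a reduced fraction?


exp(e^x - 1) = sum_{k>=0} Bell_k x^k / k!, where Bell_k is the k-th Bell number.
So the coefficient of x^24 is 12 * Bell_24 / 24!.
Computing: Bell_24 = 445958869294805289 and 24! = 620448401733239439360000, giving
12 * 445958869294805289/620448401733239439360000 = 148652956431601763/17234677825923317760000.

148652956431601763/17234677825923317760000


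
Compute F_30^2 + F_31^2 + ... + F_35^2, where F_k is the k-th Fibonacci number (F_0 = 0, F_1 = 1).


There is a standard identity sum_{k=0}^{N} F_k^2 = F_N * F_{N+1} (proved inductively from the telescoping relation F_k^2 = F_k F_{k+1} - F_{k-1} F_k). Then
sum_{k=30}^{35} F_k^2 = F_35 F_36 - F_29 F_30.
Computing: F_35 = 9227465, F_36 = 14930352, F_29 = 514229, F_30 = 832040.
Sum = 9227465 * 14930352 - 514229 * 832040 = 137341441420520.

137341441420520


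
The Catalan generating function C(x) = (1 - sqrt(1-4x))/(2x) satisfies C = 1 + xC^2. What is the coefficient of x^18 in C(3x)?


Substituting x -> 3x scales the n-th coefficient by 3^n, so [x^18] C(3x) = 3^18 * C_18.
C_18 = C(2*18, 18)/(19) = 9075135300/19 = 477638700.
So 3^18 * 477638700 = 387420489 * 477638700 = 185047018719324300.

185047018719324300


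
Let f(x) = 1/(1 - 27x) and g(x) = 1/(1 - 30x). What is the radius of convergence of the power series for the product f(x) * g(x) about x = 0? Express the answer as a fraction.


The radius of 1/(1 - 27x) is 1/27 (nearest singularity at x = 1/27), and the radius of 1/(1 - 30x) is 1/30.
The product f(x)*g(x) = 1/((1 - 27x)(1 - 30x)) has singularities at both 1/27 and 1/30, so its radius of convergence is the distance to the nearest one:
min(1/27, 1/30) = 1/30.

1/30


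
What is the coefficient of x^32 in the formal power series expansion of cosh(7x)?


The Maclaurin series is cosh(t) = sum_{m>=0} t^(2m) / (2m)!, so substituting t = 7x, only even powers of x are nonzero, with coefficient of x^(2m) equal to 7^(2m) / (2m)!.
For x^32 the coefficient is 7^32/32! = 1104427674243920646305299201/263130836933693530167218012160000000 = 459986536544739960976801/109592185311825710190428160000000.

459986536544739960976801/109592185311825710190428160000000


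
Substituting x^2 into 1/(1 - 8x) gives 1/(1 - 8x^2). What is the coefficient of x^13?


Since 1/(1 - 8x^2) only has even powers of x,
the coefficient of x^13 (odd) is 0.

0


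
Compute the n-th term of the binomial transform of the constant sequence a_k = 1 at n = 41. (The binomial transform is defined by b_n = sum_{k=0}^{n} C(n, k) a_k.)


With a_k = 1 for all k, b_n = sum_{k=0}^{n} C(n, k) = 2^n by the binomial theorem.
For n = 41: 2^41 = 2199023255552.

2199023255552


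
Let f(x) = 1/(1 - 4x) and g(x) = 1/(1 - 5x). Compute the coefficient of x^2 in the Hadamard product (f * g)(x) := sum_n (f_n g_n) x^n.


f has coefficients f_k = 4^k and g has coefficients g_k = 5^k, so the Hadamard product has coefficient (f*g)_k = 4^k * 5^k = 20^k.
For k = 2: 20^2 = 400.

400


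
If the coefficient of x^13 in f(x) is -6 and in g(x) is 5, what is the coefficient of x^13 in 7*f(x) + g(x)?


Scalar multiplication scales coefficients: 7 * -6 = -42.
Then add the g coefficient: -42 + 5
= -37

-37


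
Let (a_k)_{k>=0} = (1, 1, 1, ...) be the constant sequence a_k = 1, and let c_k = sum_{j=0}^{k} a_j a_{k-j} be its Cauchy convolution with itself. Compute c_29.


Since a_j = 1 for all j >= 0, the convolution sum becomes
c_k = sum_{j=0}^{k} 1 * 1 = 1 * (k + 1).
Equivalently, the generating function of (a_k) is 1/(1 - x) and its square is 1/(1 - x)^2 = sum_{k>=0} 1(k + 1) x^k.
For k = 29: 1 * 30 = 30.

30


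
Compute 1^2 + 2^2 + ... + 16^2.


This power sum has a closed form given by Faulhaber's formula
sum_{k=1}^{m} k^p = (1 / (p + 1)) * sum_{j=0}^{p} C(p + 1, j) B_j m^(p + 1 - j),
but for small m direct computation is fastest:
1 + 4 + 9 + 16 + 25 + 36 + 49 + 64 + 81 + 100 + 121 + 144 + 169 + 196 + 225 + 256 = 1496.

1496


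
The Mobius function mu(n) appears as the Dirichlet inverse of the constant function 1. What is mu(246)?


246 = 2 * 3 * 41 (all distinct primes).
mu(246) = (-1)^3 = -1

-1


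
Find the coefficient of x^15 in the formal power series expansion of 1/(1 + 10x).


Write 1/(1 + c x) = 1/(1 - (-c) x) and apply the geometric-series identity
1/(1 - y) = sum_{k>=0} y^k to get 1/(1 + c x) = sum_{k>=0} (-c)^k x^k.
So the coefficient of x^k is (-c)^k = (-1)^k * c^k.
Here c = 10 and k = 15:
(-10)^15 = -1 * 1000000000000000 = -1000000000000000

-1000000000000000


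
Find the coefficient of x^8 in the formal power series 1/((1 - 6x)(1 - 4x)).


By partial fractions or Cauchy convolution:
The coefficient equals sum_{k=0}^{8} 6^k * 4^(8-k).
= 4907776

4907776


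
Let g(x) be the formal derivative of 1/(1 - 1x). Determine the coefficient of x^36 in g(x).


Differentiate termwise: d/dx sum_{k>=0} 1^k x^k = sum_{k>=1} k 1^k x^(k-1) = sum_{j>=0} (j+1) 1^(j+1) x^j.
Equivalently, d/dx [1/(1 - 1x)] = 1/(1 - 1x)^2.
For j = 36: 37 * 1^37 = 37 * 1 = 37.

37


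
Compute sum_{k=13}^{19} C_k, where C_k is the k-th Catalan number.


C_13 through C_19: 742900, 2674440, 9694845, 35357670, 129644790, 477638700, 1767263190
Sum = 742900 + 2674440 + 9694845 + 35357670 + 129644790 + 477638700 + 1767263190
= 2423016535

2423016535


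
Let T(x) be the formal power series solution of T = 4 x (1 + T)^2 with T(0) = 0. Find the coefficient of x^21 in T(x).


Apply the Lagrange inversion formula: if T = 4 x * phi(T) with phi(t) = (1 + t)^2, then [x^n] T = 4^n * (1/n) [t^(n-1)] phi(t)^n = 4^n * (1/n) [t^(n-1)] (1 + t)^(2n) = 4^n * (1/n) C(2n, n-1).
Using the identity C(2n, n-1) = C(2n, n) * n / (n+1), the unscaled factor equals C(2n, n) / (n+1) = C_n, the n-th Catalan number.
For n = 21: C_21 = C(42, 21) / 22 = 538257874440/22 = 24466267020.
With the 4^21 = 4398046511104 factor, the coefficient is 4398046511104 * 24466267020 = 107603780307049858990080.

107603780307049858990080


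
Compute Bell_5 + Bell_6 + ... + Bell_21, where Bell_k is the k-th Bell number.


Recall Bell_k counts set partitions of a k-set (with Bell_0 = 1 by convention).
Bell_5 through Bell_21: 52, 203, 877, 4140, 21147, 115975, 678570, 4213597, 27644437, 190899322, 1382958545, 10480142147, 82864869804, 682076806159, 5832742205057, 51724158235372, 474869816156751
Sum = 52 + 203 + 877 + 4140 + 21147 + 115975 + 678570 + 4213597 + 27644437 + 190899322 + 1382958545 + 10480142147 + 82864869804 + 682076806159 + 5832742205057 + 51724158235372 + 474869816156751 = 533203744952155.

533203744952155


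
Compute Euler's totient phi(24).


phi(n) counts integers in [1, n] coprime to n. Using the multiplicative formula phi(n) = n * prod_{p | n} (1 - 1/p):
24 = 2^3 * 3, so
phi(24) = 24 * (1 - 1/2) * (1 - 1/3) = 8.

8


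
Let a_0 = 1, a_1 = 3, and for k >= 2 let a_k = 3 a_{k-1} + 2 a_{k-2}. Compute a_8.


Iterating the recurrence forward:
a_0 = 1
a_1 = 3
a_2 = 3*3 + 2*1 = 11
a_3 = 3*11 + 2*3 = 39
a_4 = 3*39 + 2*11 = 139
a_5 = 3*139 + 2*39 = 495
a_6 = 3*495 + 2*139 = 1763
a_7 = 3*1763 + 2*495 = 6279
a_8 = 3*6279 + 2*1763 = 22363
So a_8 = 22363.

22363


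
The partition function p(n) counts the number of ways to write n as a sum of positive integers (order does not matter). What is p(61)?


Using the generating function prod_{k>=1} 1/(1-x^k), we compute p(61).
By dynamic programming over parts 1 through 61:
p(61) = 1121505

1121505


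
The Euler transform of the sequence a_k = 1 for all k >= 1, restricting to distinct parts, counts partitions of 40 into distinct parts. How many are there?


Partitions of 40 into distinct parts can be computed via generating function.
Product (1+x)(1+x^2)(1+x^3)...
The coefficient of x^40 = 1113

1113


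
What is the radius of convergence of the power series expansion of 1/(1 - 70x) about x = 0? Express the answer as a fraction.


Expanding 1/(1 - 70x) = sum_{k>=0} 70^k x^k, the series converges when |70x| < 1, i.e., |x| < 1/70.
So the radius of convergence is 1/70 = 1/70.

1/70


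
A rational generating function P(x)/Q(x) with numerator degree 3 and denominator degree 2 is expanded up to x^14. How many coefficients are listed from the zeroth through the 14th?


Expanding up to x^14 gives the coefficients for x^0, x^1, ..., x^14.
That is 14 + 1 = 15 coefficients in total.

15


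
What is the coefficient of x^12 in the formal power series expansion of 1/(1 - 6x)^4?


The general identity 1/(1 - c x)^r = sum_{k>=0} c^k C(k + r - 1, r - 1) x^k follows by substituting y = c x into 1/(1 - y)^r = sum_{k>=0} C(k + r - 1, r - 1) y^k.
For c = 6, r = 4, k = 12:
6^12 * C(15, 3) = 2176782336 * 455 = 990435962880.

990435962880


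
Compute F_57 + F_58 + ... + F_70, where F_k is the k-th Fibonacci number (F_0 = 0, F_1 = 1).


Use the identity sum_{k=0}^{N} F_k = F_{N+2} - 1 (which follows from F_{k+2} - F_{k+1} = F_k). Then
sum_{k=57}^{70} F_k = (F_{72} - 1) - (F_{58} - 1) = F_{72} - F_{58}.
Computing: F_{72} = 498454011879264, F_{58} = 591286729879, so
Sum = 498454011879264 - 591286729879 = 497862725149385.

497862725149385


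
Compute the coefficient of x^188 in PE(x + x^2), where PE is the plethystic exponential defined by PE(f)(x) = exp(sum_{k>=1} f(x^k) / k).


With f(x) = x + x^2, the exponent is sum_{k>=1} (x^k + x^(2k)) / k = -ln(1 - x) - ln(1 - x^2). Exponentiating:
PE(x + x^2) = 1 / ((1 - x)(1 - x^2)).
This is the generating function for partitions of n into parts of size 1 or 2. The number of 2's can be any j in 0..94, and the rest are 1's, so
[x^188] = floor(188/2) + 1 = 95.

95


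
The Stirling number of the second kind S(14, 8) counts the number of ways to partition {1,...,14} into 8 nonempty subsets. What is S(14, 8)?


Using the explicit formula S(n,k) = (1/k!) sum_{j=0}^{k} (-1)^(k-j) C(k,j) j^n:
S(14, 8) = 20912320
Equivalently, S(n,k) is n! times the coefficient of x^n in the EGF (e^x - 1)^k / k!.

20912320


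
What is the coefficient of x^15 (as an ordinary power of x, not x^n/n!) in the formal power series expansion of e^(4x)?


The exponential series is e^y = sum_{k>=0} y^k / k!. Substituting y = 4x gives
e^(4x) = sum_{k>=0} 4^k x^k / k!.
So the coefficient of x^n is a^n/n! with a = 4, n = 15:
4^15 / 15! = 1073741824/1307674368000 = 524288/638512875

524288/638512875


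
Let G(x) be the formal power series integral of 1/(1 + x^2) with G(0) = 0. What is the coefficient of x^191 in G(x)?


1/(1 + x^2) = sum_{j>=0} (-1)^j x^(2j). Integrating termwise with G(0) = 0:
G(x) = sum_{j>=0} (-1)^j x^(2j+1) / (2j+1) = arctan(x).
Only odd powers are nonzero. For x^191 write 191 = 2*95 + 1, giving
(-1)^95 / 191 = -1/191 = -1/191.

-1/191


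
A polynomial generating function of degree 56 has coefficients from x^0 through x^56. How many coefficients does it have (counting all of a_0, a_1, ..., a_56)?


A polynomial of degree 56 takes the form a_0 + a_1 x + ... + a_56 x^56.
The number of coefficients is 56 + 1 = 57.

57


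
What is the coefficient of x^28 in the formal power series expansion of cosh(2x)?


The Maclaurin series is cosh(t) = sum_{m>=0} t^(2m) / (2m)!, so substituting t = 2x, only even powers of x are nonzero, with coefficient of x^(2m) equal to 2^(2m) / (2m)!.
For x^28 the coefficient is 2^28/28! = 268435456/304888344611713860501504000000 = 8/9086380738369043484375.

8/9086380738369043484375


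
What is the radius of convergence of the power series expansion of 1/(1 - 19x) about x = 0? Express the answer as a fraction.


Expanding 1/(1 - 19x) = sum_{k>=0} 19^k x^k, the series converges when |19x| < 1, i.e., |x| < 1/19.
So the radius of convergence is 1/19 = 1/19.

1/19


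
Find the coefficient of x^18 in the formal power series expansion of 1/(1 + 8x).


Write 1/(1 + c x) = 1/(1 - (-c) x) and apply the geometric-series identity
1/(1 - y) = sum_{k>=0} y^k to get 1/(1 + c x) = sum_{k>=0} (-c)^k x^k.
So the coefficient of x^k is (-c)^k = (-1)^k * c^k.
Here c = 8 and k = 18:
(-8)^18 = 1 * 18014398509481984 = 18014398509481984

18014398509481984


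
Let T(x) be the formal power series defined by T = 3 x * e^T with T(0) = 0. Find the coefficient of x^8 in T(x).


Apply the Lagrange inversion formula: if T = 3 x * phi(T) with phi(t) = e^t, then
[x^n] T = 3^n * (1/n) [t^(n-1)] phi(t)^n = 3^n * (1/n) [t^(n-1)] e^(n t) = 3^n * (1/n) * n^(n-1) / (n-1)! = 3^n * n^(n-1) / n!.
When c = 1 this is the Cayley count of rooted labeled trees on n vertices, divided by n!.
For n = 8: 3^8 * 8^7 / 8! = 6561 * 2097152/40320 = 11943936/35.

11943936/35


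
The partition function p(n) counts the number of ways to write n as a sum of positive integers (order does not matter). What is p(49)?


Using the generating function prod_{k>=1} 1/(1-x^k), we compute p(49).
By dynamic programming over parts 1 through 49:
p(49) = 173525

173525


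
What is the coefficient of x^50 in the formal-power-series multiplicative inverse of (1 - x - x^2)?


Let the inverse be f(x) = sum_{k>=0} a_k x^k. From f(x) * (1 - x - x^2) = 1 and matching coefficients:
 x^0: a_0 = 1.
 x^1: a_1 - a_0 = 0, so a_1 = 1.
 x^k (k >= 2): a_k - a_{k-1} - a_{k-2} = 0, i.e. a_k = a_{k-1} + a_{k-2}.
This is the Fibonacci-type recurrence shifted so that a_0 = a_1 = 1.
Iterating: a_0=1, a_1=1, a_2=2, a_3=3, a_4=5, a_5=8, a_6=13, a_7=21, a_8=34, a_9=55, ...
a_50 = 20365011074.

20365011074


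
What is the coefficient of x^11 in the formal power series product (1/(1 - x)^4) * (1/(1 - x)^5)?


Combine the factors: (1/(1 - x)^4) * (1/(1 - x)^5) = 1/(1 - x)^9.
Then use 1/(1 - x)^r = sum_{k>=0} C(k + r - 1, r - 1) x^k with r = 9 and k = 11:
C(19, 8) = 75582.

75582


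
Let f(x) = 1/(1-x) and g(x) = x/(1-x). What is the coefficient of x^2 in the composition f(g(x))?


First simplify the composition: f(g(x)) = 1/(1 - x/(1-x)) = (1-x)/((1-x) - x) = (1-x)/(1-2x).
Now extract the coefficient. Write (1-x)/(1-2x) = 1/(1-2x) - x/(1-2x).
The coefficient of x^n in 1/(1-2x) is 2^n, and in x/(1-2x) is 2^(n-1) (for n >= 1).
So the coefficient of x^2 is 2^2 - 2^1 = 4 - 2 = 2.

2


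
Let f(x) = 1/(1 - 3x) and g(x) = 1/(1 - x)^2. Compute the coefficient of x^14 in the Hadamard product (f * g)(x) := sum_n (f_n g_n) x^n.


f has coefficients f_k = 3^k. For g = 1/(1 - x)^2 the coefficient is g_k = C(k + 1, 1) = k + 1. The Hadamard coefficient is (f * g)_k = 3^k * (k + 1).
For k = 14: 3^14 * 15 = 4782969 * 15 = 71744535.

71744535


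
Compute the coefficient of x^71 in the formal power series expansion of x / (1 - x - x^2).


Let f(x) = sum_{k>=0} a_k x^k. Multiplying f(x) * (1 - x - x^2) = x and matching coefficients gives a_0 = 0, a_1 = 1, and a_k = a_{k-1} + a_{k-2} for k >= 2. These are the Fibonacci numbers F_k.
Iterating from F_0 = 0, F_1 = 1:
F_0=0, F_1=1, F_2=1, F_3=2, F_4=3, F_5=5, F_6=8, F_7=13, F_8=21, F_9=34, ...
F_71 = 308061521170129.

308061521170129


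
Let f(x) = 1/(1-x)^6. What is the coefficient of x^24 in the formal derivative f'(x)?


Differentiate: d/dx [ 1/(1-x)^r ] = r / (1-x)^(r+1).
Here r = 6, so f'(x) = 6 / (1-x)^7.
The expansion of 1/(1-x)^(r+1) has coefficient of x^n equal to C(n+r, r).
So the coefficient of x^24 in f'(x) is
6 * C(30, 6) = 6 * 593775 = 3562650

3562650


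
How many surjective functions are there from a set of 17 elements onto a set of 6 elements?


By inclusion-exclusion on which target elements are missed, the number of surjections from an n-set onto a k-set is
surj(n, k) = sum_{j=0}^{k} (-1)^j C(k, j) (k - j)^n.
Equivalently surj(n, k) = k! * S(n, k), where S(n, k) is the Stirling number of the second kind.
For n = 17, k = 6:
S(17, 6) = 17505749898, so
surj = 6! * 17505749898 = 720 * 17505749898 = 12604139926560.

12604139926560


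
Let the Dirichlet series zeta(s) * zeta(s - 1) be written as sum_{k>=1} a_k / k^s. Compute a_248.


Convolution gives a_k = sum_{d | k} d * 1 = sum_{d | k} d = sigma(k), the sum of positive divisors of k.
For k = 248, the divisors are 1, 2, 4, 8, 31, 62, 124, 248, so
sigma(248) = 1 + 2 + 4 + 8 + 31 + 62 + 124 + 248 = 480.

480


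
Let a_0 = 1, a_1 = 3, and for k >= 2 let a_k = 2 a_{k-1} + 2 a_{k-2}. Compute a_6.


Iterating the recurrence forward:
a_0 = 1
a_1 = 3
a_2 = 2*3 + 2*1 = 8
a_3 = 2*8 + 2*3 = 22
a_4 = 2*22 + 2*8 = 60
a_5 = 2*60 + 2*22 = 164
a_6 = 2*164 + 2*60 = 448
So a_6 = 448.

448


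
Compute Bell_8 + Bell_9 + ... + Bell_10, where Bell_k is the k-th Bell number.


Recall Bell_k counts set partitions of a k-set (with Bell_0 = 1 by convention).
Bell_8 through Bell_10: 4140, 21147, 115975
Sum = 4140 + 21147 + 115975 = 141262.

141262


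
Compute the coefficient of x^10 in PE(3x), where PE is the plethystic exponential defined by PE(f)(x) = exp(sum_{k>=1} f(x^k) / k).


With f(x) = 3x, the exponent is sum_{k>=1} 3 x^k / k = 3 * (-ln(1 - x)). Exponentiating:
PE(3x) = exp(-3 ln(1 - x)) = 1/(1 - x)^3.
By the negative binomial expansion, [x^n] 1/(1 - x)^3 = C(n + 2, 2).
For n = 10: C(12, 2) = 66.

66


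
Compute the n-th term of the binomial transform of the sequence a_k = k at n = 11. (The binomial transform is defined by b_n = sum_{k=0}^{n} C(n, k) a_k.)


With a_k = k, b_n = sum_{k=0}^{n} C(n, k) k. Using k * C(n, k) = n * C(n-1, k-1) gives b_n = n * sum_{k>=1} C(n-1, k-1) = n * 2^(n-1).
For n = 11: 11 * 2^10 = 11 * 1024 = 11264.

11264


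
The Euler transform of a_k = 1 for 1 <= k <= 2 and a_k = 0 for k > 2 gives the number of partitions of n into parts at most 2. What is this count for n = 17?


Partitions of 17 into parts at most 2:
Using generating function (1-x)^(-1)(1-x^2)^(-1),
the coefficient of x^17 = 9

9


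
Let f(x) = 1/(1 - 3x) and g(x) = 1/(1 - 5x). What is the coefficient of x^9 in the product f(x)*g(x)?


The coefficient of x^n in f*g is the Cauchy product: sum_{k=0}^{n} a^k * b^(n-k).
With a=3, b=5, n=9:
sum_{k=0}^{9} 3^k * 5^(9-k)
= 4853288

4853288


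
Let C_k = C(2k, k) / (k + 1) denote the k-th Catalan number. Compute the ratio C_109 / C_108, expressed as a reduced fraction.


Using C_k = (2k)! / (k! (k+1)!), the ratio C_{k+1}/C_k simplifies to
C_{k+1}/C_k = [(2k+2)! / ((k+1)! (k+2)!)] * [k! (k+1)! / (2k)!]
 = (2k+2)(2k+1) / ((k+1)(k+2)) = 2(2k+1) / (k+2).
For k = 108: 2(2*108 + 1) / (108 + 2) = 434/110 = 217/55.

217/55


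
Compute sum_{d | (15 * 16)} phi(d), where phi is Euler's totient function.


First, 15 * 16 = 240. One classical identity is sum_{d | n} phi(d) = n (each k in [1, n] has a unique gcd with n, and among the k's with gcd(k, n) = n/d there are phi(d) of them). So the sum equals 240. We also verify directly:
Divisors of 240: 1, 2, 3, 4, 5, 6, 8, 10, 12, 15, 16, 20, 24, 30, 40, 48, 60, 80, 120, 240.
phi values: 1, 1, 2, 2, 4, 2, 4, 4, 4, 8, 8, 8, 8, 8, 16, 16, 16, 32, 32, 64.
Sum = 240.

240


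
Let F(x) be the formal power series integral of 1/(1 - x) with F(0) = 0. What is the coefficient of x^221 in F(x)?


1/(1 - x) = sum_{k>=0} x^k. Integrating termwise and using F(0) = 0 gives
F(x) = sum_{k>=0} x^(k+1) / (k+1) = sum_{m>=1} x^m / m = -ln(1 - x).
So the coefficient of x^221 is 1/221 = 1/221.

1/221


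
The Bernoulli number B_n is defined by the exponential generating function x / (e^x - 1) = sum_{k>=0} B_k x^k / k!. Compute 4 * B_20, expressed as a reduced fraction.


Bernoulli numbers can also be computed recursively via B_0 = 1 and sum_{j=0}^{m} C(m+1, j) B_j = 0 for m >= 1. Odd-index Bernoulli numbers vanish for k >= 3.
Computing B_20 = -174611/330, so 4 * B_20 = 4 * -174611/330 = -349222/165.

-349222/165


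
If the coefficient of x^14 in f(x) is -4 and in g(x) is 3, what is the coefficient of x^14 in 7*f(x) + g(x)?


Scalar multiplication scales coefficients: 7 * -4 = -28.
Then add the g coefficient: -28 + 3
= -25

-25


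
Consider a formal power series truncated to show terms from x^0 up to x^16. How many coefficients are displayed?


From x^0 to x^16 inclusive, the count is 16 - 0 + 1 = 17.

17


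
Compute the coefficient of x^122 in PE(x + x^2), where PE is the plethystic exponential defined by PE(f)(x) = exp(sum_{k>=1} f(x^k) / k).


With f(x) = x + x^2, the exponent is sum_{k>=1} (x^k + x^(2k)) / k = -ln(1 - x) - ln(1 - x^2). Exponentiating:
PE(x + x^2) = 1 / ((1 - x)(1 - x^2)).
This is the generating function for partitions of n into parts of size 1 or 2. The number of 2's can be any j in 0..61, and the rest are 1's, so
[x^122] = floor(122/2) + 1 = 62.

62


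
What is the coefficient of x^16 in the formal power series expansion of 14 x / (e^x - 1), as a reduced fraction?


The exponential generating function for Bernoulli numbers is
x / (e^x - 1) = sum_{k>=0} B_k x^k / k!.
So the coefficient of x^16 in 14 x / (e^x - 1) is 14 B_16 / 16!.
Computing: B_16 = -3617/510, 16! = 20922789888000, giving
14 * -3617/510 / 20922789888000 = -3617/762187345920000.

-3617/762187345920000
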